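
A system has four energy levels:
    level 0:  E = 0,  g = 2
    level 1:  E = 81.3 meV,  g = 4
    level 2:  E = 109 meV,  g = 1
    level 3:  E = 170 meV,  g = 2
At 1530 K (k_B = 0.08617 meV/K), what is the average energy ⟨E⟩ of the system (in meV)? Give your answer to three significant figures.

61.6 meV

k_BT = 0.08617 × 1530 K = 131.84 meV.
Eᵢ/kT = 0, 0.61666, 0.82676, 1.2894.
Z = Σ gᵢe^(−Eᵢ/kT) = 2·e^(−0) + 4·e^(−0.61666) + 1·e^(−0.82676) + 2·e^(−1.2894) = 2.0000 + 2.1590 + 0.43746 + 0.55087 = 5.1473.
⟨E⟩ = Σ Eᵢ gᵢe^(−Eᵢ/kT) / Z = (0·2.0000 + 81.3·2.1590 + 109·0.43746 + 170·0.55087) / 5.1473 = 61.6 meV.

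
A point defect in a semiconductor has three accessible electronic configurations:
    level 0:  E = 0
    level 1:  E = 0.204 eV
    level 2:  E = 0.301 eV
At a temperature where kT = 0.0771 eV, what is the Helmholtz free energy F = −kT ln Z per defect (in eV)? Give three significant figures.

Eᵢ/kT = 0, 2.6459, 3.9040.
Z = Σ e^(−Eᵢ/kT) = e^(−0) + e^(−2.6459) + e^(−3.9040) = 1.0000 + 0.070941 + 0.020161 = 1.0911.
F = −kT ln Z = −0.0771 × ln(1.0911) = −0.0771 × 0.087186 = -0.00672 eV.

-0.00672 eV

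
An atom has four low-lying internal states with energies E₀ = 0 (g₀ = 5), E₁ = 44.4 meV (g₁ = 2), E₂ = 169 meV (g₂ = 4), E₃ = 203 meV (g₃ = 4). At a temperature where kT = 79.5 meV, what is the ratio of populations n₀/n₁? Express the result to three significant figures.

4.37

n₀/n₁ = (g₀/g₁) exp[−(E₀−E₁)/kT] = (5/2) × exp(−(-44.4 meV)/(79.5 meV)) = (5/2) × exp(0.55849) = 4.37.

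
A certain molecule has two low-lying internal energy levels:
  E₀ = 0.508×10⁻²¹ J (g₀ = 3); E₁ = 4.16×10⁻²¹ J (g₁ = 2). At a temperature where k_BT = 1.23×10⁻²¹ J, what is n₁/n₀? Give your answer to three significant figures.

n₁/n₀ = (g₁/g₀) exp[−(E₁−E₀)/kT] = (2/3) × exp(−(3.652 ×10⁻²¹ J)/(1.23 ×10⁻²¹ J)) = (2/3) × exp(-2.9691) = 0.0342.

0.0342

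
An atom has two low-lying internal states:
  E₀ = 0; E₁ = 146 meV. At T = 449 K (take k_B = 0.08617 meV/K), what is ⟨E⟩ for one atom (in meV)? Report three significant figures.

3.28 meV

k_BT = 0.08617 × 449 K = 38.690 meV.
Eᵢ/kT = 0, 3.7736.
Z = Σ e^(−Eᵢ/kT) = e^(−0) + e^(−3.7736) = 1.0000 + 0.022969 = 1.0230.
⟨E⟩ = Σ Eᵢ e^(−Eᵢ/kT) / Z = (0·1.0000 + 146·0.022969) / 1.0230 = 3.28 meV.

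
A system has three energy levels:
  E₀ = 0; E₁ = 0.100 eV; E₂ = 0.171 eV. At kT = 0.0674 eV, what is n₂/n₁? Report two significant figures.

0.35

n₂/n₁ = exp[−(E₂−E₁)/kT] = exp(−(0.071 eV)/(0.0674 eV)) = exp(-1.053) = 0.35.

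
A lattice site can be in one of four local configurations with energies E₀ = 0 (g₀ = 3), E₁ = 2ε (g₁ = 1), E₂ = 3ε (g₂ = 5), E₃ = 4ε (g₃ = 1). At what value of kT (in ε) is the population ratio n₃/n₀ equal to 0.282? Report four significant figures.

n₃/n₀ = (g₃/g₀) exp[−(E₃−E₀)/kT] = 0.282.
⇒ (E₃−E₀)/kT = ln((1/3)/0.282) = ln(1.18203) = 0.167233.
kT = 4ε / 0.167233 = 23.92 ε.

23.92 ε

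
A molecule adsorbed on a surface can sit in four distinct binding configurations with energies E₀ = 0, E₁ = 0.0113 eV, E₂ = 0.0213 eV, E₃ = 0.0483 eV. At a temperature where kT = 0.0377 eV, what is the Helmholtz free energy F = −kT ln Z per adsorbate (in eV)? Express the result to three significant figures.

-0.0358 eV

Eᵢ/kT = 0, 0.29973, 0.56499, 1.2812.
Z = Σ e^(−Eᵢ/kT) = e^(−0) + e^(−0.29973) + e^(−0.56499) + e^(−1.2812) = 1.0000 + 0.74102 + 0.56837 + 0.27770 = 2.5871.
F = −kT ln Z = −0.0377 × ln(2.5871) = −0.0377 × 0.95054 = -0.0358 eV.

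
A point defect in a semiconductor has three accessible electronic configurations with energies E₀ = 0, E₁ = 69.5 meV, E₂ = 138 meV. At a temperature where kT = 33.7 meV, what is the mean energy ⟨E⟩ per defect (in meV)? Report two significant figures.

9.7 meV

Eᵢ/kT = 0, 2.062, 4.095.
Z = Σ e^(−Eᵢ/kT) = e^(−0) + e^(−2.062) + e^(−4.095) = 1.000 + 0.1272 + 0.01666 = 1.144.
⟨E⟩ = Σ Eᵢ e^(−Eᵢ/kT) / Z = (0·1.000 + 69.5·0.1272 + 138·0.01666) / 1.144 = 9.7 meV.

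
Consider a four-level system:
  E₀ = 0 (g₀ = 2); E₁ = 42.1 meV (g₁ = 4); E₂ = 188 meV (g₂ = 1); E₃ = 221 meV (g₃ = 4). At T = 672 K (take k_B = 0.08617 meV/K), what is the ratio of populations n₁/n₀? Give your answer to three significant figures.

k_BT = 0.08617 × 672 K = 57.906 meV.
n₁/n₀ = (g₁/g₀) exp[−(E₁−E₀)/kT] = (4/2) × exp(−(42.1 meV)/(57.906 meV)) = (4/2) × exp(-0.72704) = 0.967.

0.967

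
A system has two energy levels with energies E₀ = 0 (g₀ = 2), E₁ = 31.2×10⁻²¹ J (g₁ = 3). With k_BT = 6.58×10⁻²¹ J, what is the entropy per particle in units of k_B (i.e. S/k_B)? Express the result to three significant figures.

Eᵢ/kT = 0, 4.7416.
Z = Σ gᵢe^(−Eᵢ/kT) = 2·e^(−0) + 3·e^(−4.7416) = 2.0000 + 0.026174 = 2.0262.
⟨E⟩ = Σ EᵢPᵢ = 0.40303 ×10⁻²¹ J.
S/k_B = ln Z + ⟨E⟩/kT = ln(2.0262) + 0.40303/6.58 = 0.70616 + 0.061251 = 0.767.

0.767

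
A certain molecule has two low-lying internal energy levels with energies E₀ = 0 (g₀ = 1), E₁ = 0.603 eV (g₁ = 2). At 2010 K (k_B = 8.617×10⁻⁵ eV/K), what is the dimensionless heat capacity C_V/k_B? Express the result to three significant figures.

k_BT = 8.617×10⁻⁵ × 2010 K = 0.17320 eV.
Eᵢ/kT = 0, 3.4815.
Z = Σ gᵢe^(−Eᵢ/kT) = 1·e^(−0) + 2·e^(−3.4815) = 1.0000 + 0.061522 = 1.0615.
⟨E⟩ = 0.034948 eV, ⟨E²⟩ = 0.021074 eV².
C_V/k_B = (⟨E²⟩ − ⟨E⟩²)/(kT)² = (0.021074 − 0.0012214)/0.029998 = 0.662.

0.662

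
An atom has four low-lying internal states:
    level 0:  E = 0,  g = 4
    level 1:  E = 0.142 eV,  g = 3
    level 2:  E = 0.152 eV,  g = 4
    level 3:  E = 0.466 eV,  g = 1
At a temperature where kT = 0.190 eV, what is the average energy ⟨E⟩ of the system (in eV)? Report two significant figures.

Eᵢ/kT = 0, 0.7474, 0.8000, 2.453.
Z = Σ gᵢe^(−Eᵢ/kT) = 4·e^(−0) + 3·e^(−0.7474) + 4·e^(−0.8000) + 1·e^(−2.453) = 4.000 + 1.421 + 1.797 + 0.08604 = 7.304.
⟨E⟩ = Σ Eᵢ gᵢe^(−Eᵢ/kT) / Z = (0·4.000 + 0.142·1.421 + 0.152·1.797 + 0.466·0.08604) / 7.304 = 0.071 eV.

0.071 eV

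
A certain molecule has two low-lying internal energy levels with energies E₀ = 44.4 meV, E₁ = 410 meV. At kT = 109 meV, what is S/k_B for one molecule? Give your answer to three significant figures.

Eᵢ/kT = 0.40734, 3.7615.
Z = Σ e^(−Eᵢ/kT) = e^(−0.40734) + e^(−3.7615) = 0.66542 + 0.023249 = 0.68867.
⟨E⟩ = Σ EᵢPᵢ = 56.742 meV.
S/k_B = ln Z + ⟨E⟩/kT = ln(0.68867) + 56.742/109 = -0.37299 + 0.52057 = 0.148.

0.148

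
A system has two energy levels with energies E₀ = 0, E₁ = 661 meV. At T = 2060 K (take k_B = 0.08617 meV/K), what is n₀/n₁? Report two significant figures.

k_BT = 0.08617 × 2060 K = 177.5 meV.
n₀/n₁ = exp[−(E₀−E₁)/kT] = exp(−(-661 meV)/(177.5 meV)) = exp(3.724) = 41.

41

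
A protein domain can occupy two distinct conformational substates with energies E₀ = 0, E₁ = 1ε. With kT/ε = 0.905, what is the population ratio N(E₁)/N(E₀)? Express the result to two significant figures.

0.33

n₁/n₀ = exp[−(E₁−E₀)/kT] = exp(−(1ε)/(0.905ε)) = exp(-1.105) = 0.33.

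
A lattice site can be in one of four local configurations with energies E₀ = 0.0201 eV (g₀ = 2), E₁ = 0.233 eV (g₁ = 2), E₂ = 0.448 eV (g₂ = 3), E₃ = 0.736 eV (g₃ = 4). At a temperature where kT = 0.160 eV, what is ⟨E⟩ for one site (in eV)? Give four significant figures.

0.1041 eV

Eᵢ/kT = 0.125625, 1.45625, 2.80000, 4.60000.
Z = Σ gᵢe^(−Eᵢ/kT) = 2·e^(−0.125625) + 2·e^(−1.45625) + 3·e^(−2.80000) + 4·e^(−4.60000) = 1.76389 + 0.466218 + 0.182430 + 0.0402073 = 2.45275.
⟨E⟩ = Σ Eᵢ gᵢe^(−Eᵢ/kT) / Z = (0.0201·1.76389 + 0.233·0.466218 + 0.448·0.182430 + 0.736·0.0402073) / 2.45275 = 0.1041 eV.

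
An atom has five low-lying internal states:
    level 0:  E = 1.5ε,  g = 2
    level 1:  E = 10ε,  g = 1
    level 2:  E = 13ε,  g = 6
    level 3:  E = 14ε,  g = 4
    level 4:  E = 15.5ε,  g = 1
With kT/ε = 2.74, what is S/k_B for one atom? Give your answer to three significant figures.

Eᵢ/kT = 0.54745, 3.6496, 4.7445, 5.1095, 5.6569.
Z = Σ gᵢe^(−Eᵢ/kT) = 2·e^(−0.54745) + 1·e^(−3.6496) + 6·e^(−4.7445) + 4·e^(−5.1095) + 1·e^(−5.6569) = 1.1568 + 0.026002 + 0.052196 + 0.024156 + 0.0034933 = 1.2626.
⟨E⟩ = Σ EᵢPᵢ = 2.4284 ε.
S/k_B = ln Z + ⟨E⟩/kT = ln(1.2626) + 2.4284/2.74 = 0.23317 + 0.88628 = 1.12.

1.12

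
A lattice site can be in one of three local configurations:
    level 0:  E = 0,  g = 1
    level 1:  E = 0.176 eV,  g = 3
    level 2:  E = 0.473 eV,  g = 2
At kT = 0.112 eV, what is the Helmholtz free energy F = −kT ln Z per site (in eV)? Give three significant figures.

-0.0563 eV

Eᵢ/kT = 0, 1.5714, 4.2232.
Z = Σ gᵢe^(−Eᵢ/kT) = 1·e^(−0) + 3·e^(−1.5714) + 2·e^(−4.2232) = 1.0000 + 0.62326 + 0.029303 = 1.6526.
F = −kT ln Z = −0.112 × ln(1.6526) = −0.112 × 0.50235 = -0.0563 eV.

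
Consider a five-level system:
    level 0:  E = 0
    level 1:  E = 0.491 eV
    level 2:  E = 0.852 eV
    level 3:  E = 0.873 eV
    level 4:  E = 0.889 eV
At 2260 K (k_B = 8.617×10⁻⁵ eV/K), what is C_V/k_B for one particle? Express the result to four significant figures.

0.9709

k_BT = 8.617×10⁻⁵ × 2260 K = 0.194744 eV.
Eᵢ/kT = 0, 2.52126, 4.37497, 4.48281, 4.56497.
Z = Σ e^(−Eᵢ/kT) = e^(−0) + e^(−2.52126) + e^(−4.37497) + e^(−4.48281) + e^(−4.56497) = 1.00000 + 0.0803583 + 0.0125885 + 0.0113016 + 0.0104102 = 1.11466.
⟨E⟩ = 0.0621735 eV, ⟨E²⟩ = 0.0406865 eV².
C_V/k_B = (⟨E²⟩ − ⟨E⟩²)/(kT)² = (0.0406865 − 0.00386554)/0.0379252 = 0.9709.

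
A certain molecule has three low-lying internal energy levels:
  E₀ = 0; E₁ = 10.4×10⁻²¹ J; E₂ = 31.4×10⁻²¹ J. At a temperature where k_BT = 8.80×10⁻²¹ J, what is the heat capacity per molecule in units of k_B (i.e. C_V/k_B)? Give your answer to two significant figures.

0.47

Eᵢ/kT = 0, 1.182, 3.568.
Z = Σ e^(−Eᵢ/kT) = e^(−0) + e^(−1.182) + e^(−3.568) = 1.000 + 0.3067 + 0.02821 = 1.335.
⟨E⟩ = 3.053, ⟨E²⟩ = 45.68.
C_V/k_B = (⟨E²⟩ − ⟨E⟩²)/(kT)² = (45.68 − 9.321)/77.44 = 0.47.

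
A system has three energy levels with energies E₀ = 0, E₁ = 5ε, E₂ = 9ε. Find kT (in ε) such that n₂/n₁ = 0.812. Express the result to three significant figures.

19.2 ε

n₂/n₁ = exp[−(E₂−E₁)/kT] = 0.812.
⇒ (E₂−E₁)/kT = ln(1/0.812) = ln(1.2315) = 0.20823.
kT = 4ε / 0.20823 = 19.2 ε.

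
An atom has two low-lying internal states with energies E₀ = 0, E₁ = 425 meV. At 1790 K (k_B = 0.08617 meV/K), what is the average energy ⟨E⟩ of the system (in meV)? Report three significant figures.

k_BT = 0.08617 × 1790 K = 154.24 meV.
Eᵢ/kT = 0, 2.7554.
Z = Σ e^(−Eᵢ/kT) = e^(−0) + e^(−2.7554) = 1.0000 + 0.063584 = 1.0636.
⟨E⟩ = Σ Eᵢ e^(−Eᵢ/kT) / Z = (0·1.0000 + 425·0.063584) / 1.0636 = 25.4 meV.

25.4 meV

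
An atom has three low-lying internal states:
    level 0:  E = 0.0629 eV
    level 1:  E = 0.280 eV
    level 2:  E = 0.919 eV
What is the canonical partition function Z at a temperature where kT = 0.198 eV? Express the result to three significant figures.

Eᵢ/kT = 0.31768, 1.4141, 4.6414.
Z = Σ e^(−Eᵢ/kT) = e^(−0.31768) + e^(−1.4141) + e^(−4.6414) = 0.72784 + 0.24314 + 0.0096442 = 0.98062.

Z = 0.981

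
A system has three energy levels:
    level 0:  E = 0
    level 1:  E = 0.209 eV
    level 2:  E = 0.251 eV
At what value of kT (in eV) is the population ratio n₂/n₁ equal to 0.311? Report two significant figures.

0.036 eV

n₂/n₁ = exp[−(E₂−E₁)/kT] = 0.311.
⇒ (E₂−E₁)/kT = ln(1/0.311) = ln(3.215) = 1.168.
kT = 0.042 eV / 1.168 = 0.036 eV.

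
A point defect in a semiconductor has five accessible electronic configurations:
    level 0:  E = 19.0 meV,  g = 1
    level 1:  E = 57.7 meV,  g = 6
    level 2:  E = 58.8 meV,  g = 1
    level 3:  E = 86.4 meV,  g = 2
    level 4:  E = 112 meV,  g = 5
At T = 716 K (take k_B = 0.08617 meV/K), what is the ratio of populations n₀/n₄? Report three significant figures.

k_BT = 0.08617 × 716 K = 61.698 meV.
n₀/n₄ = (g₀/g₄) exp[−(E₀−E₄)/kT] = (1/5) × exp(−(-93.0 meV)/(61.698 meV)) = (1/5) × exp(1.5073) = 0.903.

0.903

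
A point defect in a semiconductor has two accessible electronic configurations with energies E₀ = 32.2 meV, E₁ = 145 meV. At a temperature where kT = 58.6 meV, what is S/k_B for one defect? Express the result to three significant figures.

Eᵢ/kT = 0.54949, 2.4744.
Z = Σ e^(−Eᵢ/kT) = e^(−0.54949) + e^(−2.4744) = 0.57724 + 0.084214 = 0.66145.
⟨E⟩ = Σ EᵢPᵢ = 46.562 meV.
S/k_B = ln Z + ⟨E⟩/kT = ln(0.66145) + 46.562/58.6 = -0.41332 + 0.79457 = 0.381.

0.381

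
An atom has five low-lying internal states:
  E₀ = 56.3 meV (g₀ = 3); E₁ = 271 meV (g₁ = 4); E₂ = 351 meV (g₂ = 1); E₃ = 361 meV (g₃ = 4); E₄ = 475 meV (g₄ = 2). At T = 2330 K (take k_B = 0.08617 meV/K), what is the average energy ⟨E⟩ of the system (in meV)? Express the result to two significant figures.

180 meV

k_BT = 0.08617 × 2330 K = 200.8 meV.
Eᵢ/kT = 0.2804, 1.350, 1.748, 1.798, 2.366.
Z = Σ gᵢe^(−Eᵢ/kT) = 3·e^(−0.2804) + 4·e^(−1.350) + 1·e^(−1.748) + 4·e^(−1.798) + 2·e^(−2.366) = 2.266 + 1.037 + 0.1741 + 0.6625 + 0.1877 = 4.327.
⟨E⟩ = Σ Eᵢ gᵢe^(−Eᵢ/kT) / Z = (56.3·2.266 + 271·1.037 + 351·0.1741 + 361·0.6625 + 475·0.1877) / 4.327 = 180 meV.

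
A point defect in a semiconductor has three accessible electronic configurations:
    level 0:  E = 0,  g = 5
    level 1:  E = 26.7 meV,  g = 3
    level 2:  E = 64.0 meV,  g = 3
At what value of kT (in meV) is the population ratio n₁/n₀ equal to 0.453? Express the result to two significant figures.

n₁/n₀ = (g₁/g₀) exp[−(E₁−E₀)/kT] = 0.453.
⇒ (E₁−E₀)/kT = ln((3/5)/0.453) = ln(1.325) = 0.2814.
kT = 26.7 meV / 0.2814 = 95 meV.

95 meV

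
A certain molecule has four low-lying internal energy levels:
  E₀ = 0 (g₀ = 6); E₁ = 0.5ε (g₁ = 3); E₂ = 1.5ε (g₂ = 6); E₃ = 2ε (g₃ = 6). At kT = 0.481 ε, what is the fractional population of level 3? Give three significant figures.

0.0126

Eᵢ/kT = 0, 1.0395, 3.1185, 4.1580.
Z = Σ gᵢe^(−Eᵢ/kT) = 6·e^(−0) + 3·e^(−1.0395) + 6·e^(−3.1185) + 6·e^(−4.1580) = 6.0000 + 1.0609 + 0.26534 + 0.093833 = 7.4201.
P₃ = g₃ e^(−E₃/kT) / Z = 0.093833/7.4201 = 0.0126.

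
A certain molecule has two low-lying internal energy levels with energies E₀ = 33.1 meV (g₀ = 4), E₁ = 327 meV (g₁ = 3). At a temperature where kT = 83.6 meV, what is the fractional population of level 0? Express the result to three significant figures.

Eᵢ/kT = 0.39593, 3.9115.
Z = Σ gᵢe^(−Eᵢ/kT) = 4·e^(−0.39593) + 3·e^(−3.9115) = 2.6922 + 0.060031 = 2.7522.
P₀ = g₀ e^(−E₀/kT) / Z = 2.6922/2.7522 = 0.978.

0.978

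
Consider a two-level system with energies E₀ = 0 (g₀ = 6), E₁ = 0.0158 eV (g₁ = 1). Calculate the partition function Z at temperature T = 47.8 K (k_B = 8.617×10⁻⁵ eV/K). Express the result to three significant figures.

k_BT = 8.617×10⁻⁵ × 47.8 K = 0.0041189 eV.
Eᵢ/kT = 0, 3.8360.
Z = Σ gᵢe^(−Eᵢ/kT) = 6·e^(−0) + 1·e^(−3.8360) = 6.0000 + 0.021580 = 6.0216.

Z = 6.02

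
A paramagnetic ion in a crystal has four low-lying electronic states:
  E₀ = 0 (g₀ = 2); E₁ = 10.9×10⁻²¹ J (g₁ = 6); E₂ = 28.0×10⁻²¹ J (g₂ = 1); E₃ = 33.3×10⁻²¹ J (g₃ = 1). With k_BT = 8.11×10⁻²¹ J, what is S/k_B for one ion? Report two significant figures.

1.9

Eᵢ/kT = 0, 1.344, 3.453, 4.106.
Z = Σ gᵢe^(−Eᵢ/kT) = 2·e^(−0) + 6·e^(−1.344) + 1·e^(−3.453) + 1·e^(−4.106) = 2.000 + 1.565 + 0.03165 + 0.01647 = 3.613.
⟨E⟩ = Σ EᵢPᵢ = 5.119 ×10⁻²¹ J.
S/k_B = ln Z + ⟨E⟩/kT = ln(3.613) + 5.119/8.11 = 1.285 + 0.6312 = 1.9.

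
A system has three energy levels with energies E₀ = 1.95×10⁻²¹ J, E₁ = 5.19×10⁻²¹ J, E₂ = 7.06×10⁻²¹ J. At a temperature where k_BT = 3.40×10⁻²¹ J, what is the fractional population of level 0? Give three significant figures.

0.622

Eᵢ/kT = 0.57353, 1.5265, 2.0765.
Z = Σ e^(−Eᵢ/kT) = e^(−0.57353) + e^(−1.5265) + e^(−2.0765) = 0.56353 + 0.21729 + 0.12537 = 0.90619.
P₀ = e^(−E₀/kT) / Z = 0.56353/0.90619 = 0.622.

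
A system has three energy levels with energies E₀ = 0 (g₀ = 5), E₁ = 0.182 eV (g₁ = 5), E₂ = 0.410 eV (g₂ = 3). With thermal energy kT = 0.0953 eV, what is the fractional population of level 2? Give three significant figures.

0.00703

Eᵢ/kT = 0, 1.9098, 4.3022.
Z = Σ gᵢe^(−Eᵢ/kT) = 5·e^(−0) + 5·e^(−1.9098) + 3·e^(−4.3022) = 5.0000 + 0.74055 + 0.040616 = 5.7812.
P₂ = g₂ e^(−E₂/kT) / Z = 0.040616/5.7812 = 0.00703.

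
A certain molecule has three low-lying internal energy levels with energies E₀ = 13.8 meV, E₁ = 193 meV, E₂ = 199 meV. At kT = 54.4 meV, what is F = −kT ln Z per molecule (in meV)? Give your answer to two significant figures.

Eᵢ/kT = 0.2537, 3.548, 3.658.
Z = Σ e^(−Eᵢ/kT) = e^(−0.2537) + e^(−3.548) + e^(−3.658) = 0.7759 + 0.02878 + 0.02578 = 0.8305.
F = −kT ln Z = −54.4 × ln(0.8305) = −54.4 × -0.1857 = 10 meV.

10 meV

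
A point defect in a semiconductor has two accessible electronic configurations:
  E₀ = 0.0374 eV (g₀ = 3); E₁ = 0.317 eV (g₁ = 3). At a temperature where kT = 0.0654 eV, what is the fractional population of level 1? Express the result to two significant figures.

Eᵢ/kT = 0.5719, 4.847.
Z = Σ gᵢe^(−Eᵢ/kT) = 3·e^(−0.5719) + 3·e^(−4.847) = 1.693 + 0.02356 = 1.717.
P₁ = g₁ e^(−E₁/kT) / Z = 0.02356/1.717 = 0.014.

0.014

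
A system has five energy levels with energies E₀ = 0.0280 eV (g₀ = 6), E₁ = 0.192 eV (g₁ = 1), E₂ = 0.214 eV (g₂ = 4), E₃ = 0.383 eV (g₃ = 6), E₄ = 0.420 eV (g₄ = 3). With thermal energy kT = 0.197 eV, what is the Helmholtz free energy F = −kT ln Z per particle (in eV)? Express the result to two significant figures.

-0.41 eV

Eᵢ/kT = 0.1421, 0.9746, 1.086, 1.944, 2.132.
Z = Σ gᵢe^(−Eᵢ/kT) = 6·e^(−0.1421) + 1·e^(−0.9746) + 4·e^(−1.086) + 6·e^(−1.944) + 3·e^(−2.132) = 5.205 + 0.3773 + 1.350 + 0.8588 + 0.3558 = 8.147.
F = −kT ln Z = −0.197 × ln(8.147) = −0.197 × 2.098 = -0.41 eV.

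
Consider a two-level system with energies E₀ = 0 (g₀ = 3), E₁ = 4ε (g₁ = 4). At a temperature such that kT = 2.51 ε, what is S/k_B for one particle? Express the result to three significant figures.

Eᵢ/kT = 0, 1.5936.
Z = Σ gᵢe^(−Eᵢ/kT) = 3·e^(−0) + 4·e^(−1.5936) = 3.0000 + 0.81277 = 3.8128.
⟨E⟩ = Σ EᵢPᵢ = 0.85268 ε.
S/k_B = ln Z + ⟨E⟩/kT = ln(3.8128) + 0.85268/2.51 = 1.3384 + 0.33971 = 1.68.

1.68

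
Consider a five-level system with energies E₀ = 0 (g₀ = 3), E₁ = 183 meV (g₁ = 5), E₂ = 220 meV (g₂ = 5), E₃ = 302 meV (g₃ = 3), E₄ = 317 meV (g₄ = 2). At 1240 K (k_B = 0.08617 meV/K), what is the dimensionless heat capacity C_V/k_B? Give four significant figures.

k_BT = 0.08617 × 1240 K = 106.851 meV.
Eᵢ/kT = 0, 1.71267, 2.05894, 2.82637, 2.96675.
Z = Σ gᵢe^(−Eᵢ/kT) = 3·e^(−0) + 5·e^(−1.71267) + 5·e^(−2.05894) + 3·e^(−2.82637) + 2·e^(−2.96675) = 3.00000 + 0.901918 + 0.637946 + 0.177682 + 0.102941 = 4.82049.
⟨E⟩ = 81.2555 meV, ⟨E²⟩ = 18178.8 meV².
C_V/k_B = (⟨E²⟩ − ⟨E⟩²)/(kT)² = (18178.8 − 6602.46)/11417.1 = 1.014.

1.014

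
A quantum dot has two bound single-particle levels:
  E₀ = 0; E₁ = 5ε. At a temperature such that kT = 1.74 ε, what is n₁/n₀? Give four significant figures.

n₁/n₀ = exp[−(E₁−E₀)/kT] = exp(−(5ε)/(1.74ε)) = exp(-2.87356) = 0.05650.

0.05650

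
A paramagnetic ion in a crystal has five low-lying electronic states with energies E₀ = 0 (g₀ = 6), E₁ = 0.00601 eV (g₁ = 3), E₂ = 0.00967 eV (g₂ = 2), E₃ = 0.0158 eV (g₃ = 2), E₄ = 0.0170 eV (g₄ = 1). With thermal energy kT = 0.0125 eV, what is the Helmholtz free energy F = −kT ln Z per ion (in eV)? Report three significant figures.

-0.0283 eV

Eᵢ/kT = 0, 0.48080, 0.77360, 1.2640, 1.3600.
Z = Σ gᵢe^(−Eᵢ/kT) = 6·e^(−0) + 3·e^(−0.48080) + 2·e^(−0.77360) + 2·e^(−1.2640) + 1·e^(−1.3600) = 6.0000 + 1.8549 + 0.92270 + 0.56504 + 0.25666 = 9.5993.
F = −kT ln Z = −0.0125 × ln(9.5993) = −0.0125 × 2.2617 = -0.0283 eV.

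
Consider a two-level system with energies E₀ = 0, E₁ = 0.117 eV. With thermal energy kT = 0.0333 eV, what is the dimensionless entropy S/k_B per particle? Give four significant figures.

0.1310

Eᵢ/kT = 0, 3.51351.
Z = Σ e^(−Eᵢ/kT) = e^(−0) + e^(−3.51351) = 1.00000 + 0.0297922 = 1.02979.
⟨E⟩ = Σ EᵢPᵢ = 0.00338485 eV.
S/k_B = ln Z + ⟨E⟩/kT = ln(1.02979) + 0.00338485/0.0333 = 0.0293549 + 0.101647 = 0.1310.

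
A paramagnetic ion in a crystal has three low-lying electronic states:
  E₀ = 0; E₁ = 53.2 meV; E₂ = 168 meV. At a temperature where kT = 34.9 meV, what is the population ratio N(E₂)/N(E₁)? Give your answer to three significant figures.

0.0373

n₂/n₁ = exp[−(E₂−E₁)/kT] = exp(−(114.8 meV)/(34.9 meV)) = exp(-3.2894) = 0.0373.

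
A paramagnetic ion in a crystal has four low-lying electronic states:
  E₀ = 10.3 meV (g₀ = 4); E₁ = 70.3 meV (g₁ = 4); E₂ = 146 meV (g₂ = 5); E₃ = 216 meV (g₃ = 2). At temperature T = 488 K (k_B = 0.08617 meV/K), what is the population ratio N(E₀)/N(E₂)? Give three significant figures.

20.2

k_BT = 0.08617 × 488 K = 42.051 meV.
n₀/n₂ = (g₀/g₂) exp[−(E₀−E₂)/kT] = (4/5) × exp(−(-135.7 meV)/(42.051 meV)) = (4/5) × exp(3.2270) = 20.2.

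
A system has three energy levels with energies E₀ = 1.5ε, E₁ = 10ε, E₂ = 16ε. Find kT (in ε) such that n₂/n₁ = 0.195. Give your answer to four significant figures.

n₂/n₁ = exp[−(E₂−E₁)/kT] = 0.195.
⇒ (E₂−E₁)/kT = ln(1/0.195) = ln(5.12821) = 1.63476.
kT = 6ε / 1.63476 = 3.670 ε.

3.670 ε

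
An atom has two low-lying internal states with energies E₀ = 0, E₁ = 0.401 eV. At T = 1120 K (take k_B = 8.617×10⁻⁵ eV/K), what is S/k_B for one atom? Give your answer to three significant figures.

0.0797

k_BT = 8.617×10⁻⁵ × 1120 K = 0.096510 eV.
Eᵢ/kT = 0, 4.1550.
Z = Σ e^(−Eᵢ/kT) = e^(−0) + e^(−4.1550) = 1.0000 + 0.015686 = 1.0157.
⟨E⟩ = Σ EᵢPᵢ = 0.0061929 eV.
S/k_B = ln Z + ⟨E⟩/kT = ln(1.0157) + 0.0061929/0.096510 = 0.015578 + 0.064168 = 0.0797.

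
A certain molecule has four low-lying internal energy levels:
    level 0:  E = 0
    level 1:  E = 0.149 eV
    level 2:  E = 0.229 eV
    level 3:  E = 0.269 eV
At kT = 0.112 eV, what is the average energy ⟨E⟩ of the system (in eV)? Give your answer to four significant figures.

0.06292 eV

Eᵢ/kT = 0, 1.33036, 2.04464, 2.40179.
Z = Σ e^(−Eᵢ/kT) = e^(−0) + e^(−1.33036) + e^(−2.04464) + e^(−2.40179) = 1.00000 + 0.264382 + 0.129427 + 0.0905557 = 1.48436.
⟨E⟩ = Σ Eᵢ e^(−Eᵢ/kT) / Z = (0·1.00000 + 0.149·0.264382 + 0.229·0.129427 + 0.269·0.0905557) / 1.48436 = 0.06292 eV.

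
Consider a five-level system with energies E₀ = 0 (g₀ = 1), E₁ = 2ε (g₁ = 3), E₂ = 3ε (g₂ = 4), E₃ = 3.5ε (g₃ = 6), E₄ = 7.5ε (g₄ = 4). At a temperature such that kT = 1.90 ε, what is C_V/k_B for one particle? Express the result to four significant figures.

0.6523

Eᵢ/kT = 0, 1.05263, 1.57895, 1.84211, 3.94737.
Z = Σ gᵢe^(−Eᵢ/kT) = 1·e^(−0) + 3·e^(−1.05263) + 4·e^(−1.57895) + 6·e^(−1.84211) + 4·e^(−3.94737) = 1.00000 + 1.04706 + 0.824766 + 0.950896 + 0.0772216 = 3.89994.
⟨E⟩ = 2.17329 ε, ⟨E²⟩ = 7.07788 ε².
C_V/k_B = (⟨E²⟩ − ⟨E⟩²)/(kT)² = (7.07788 − 4.72319)/3.61000 = 0.6523.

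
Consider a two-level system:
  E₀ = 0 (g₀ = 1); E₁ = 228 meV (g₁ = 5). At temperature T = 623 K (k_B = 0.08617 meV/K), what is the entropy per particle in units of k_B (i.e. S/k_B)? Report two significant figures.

k_BT = 0.08617 × 623 K = 53.68 meV.
Eᵢ/kT = 0, 4.247.
Z = Σ gᵢe^(−Eᵢ/kT) = 1·e^(−0) + 5·e^(−4.247) = 1.000 + 0.07154 = 1.072.
⟨E⟩ = Σ EᵢPᵢ = 15.22 meV.
S/k_B = ln Z + ⟨E⟩/kT = ln(1.072) + 15.22/53.68 = 0.06953 + 0.2835 = 0.35.

0.35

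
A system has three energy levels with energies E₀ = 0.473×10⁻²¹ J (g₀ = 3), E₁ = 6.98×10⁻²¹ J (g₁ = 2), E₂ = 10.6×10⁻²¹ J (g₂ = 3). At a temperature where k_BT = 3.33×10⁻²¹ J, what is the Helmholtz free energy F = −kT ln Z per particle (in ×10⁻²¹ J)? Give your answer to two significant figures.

-3.6 ×10⁻²¹ J

Eᵢ/kT = 0.1420, 2.096, 3.183.
Z = Σ gᵢe^(−Eᵢ/kT) = 3·e^(−0.1420) + 2·e^(−2.096) + 3·e^(−3.183) = 2.603 + 0.2459 + 0.1244 = 2.973.
F = −kT ln Z = −3.33 × ln(2.973) = −3.33 × 1.090 = -3.6 ×10⁻²¹ J.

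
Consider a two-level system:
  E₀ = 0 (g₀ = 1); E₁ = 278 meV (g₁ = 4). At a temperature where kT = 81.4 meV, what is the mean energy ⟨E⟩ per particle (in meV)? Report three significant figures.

32.3 meV

Eᵢ/kT = 0, 3.4152.
Z = Σ gᵢe^(−Eᵢ/kT) = 1·e^(−0) + 4·e^(−3.4152) = 1.0000 + 0.13148 = 1.1315.
⟨E⟩ = Σ Eᵢ gᵢe^(−Eᵢ/kT) / Z = (0·1.0000 + 278·0.13148) / 1.1315 = 32.3 meV.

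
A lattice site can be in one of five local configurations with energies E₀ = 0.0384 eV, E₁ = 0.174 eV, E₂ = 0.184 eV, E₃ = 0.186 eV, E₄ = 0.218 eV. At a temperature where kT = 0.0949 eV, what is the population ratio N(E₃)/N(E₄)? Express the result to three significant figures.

n₃/n₄ = exp[−(E₃−E₄)/kT] = exp(−(-0.032 eV)/(0.0949 eV)) = exp(0.33720) = 1.40.

1.40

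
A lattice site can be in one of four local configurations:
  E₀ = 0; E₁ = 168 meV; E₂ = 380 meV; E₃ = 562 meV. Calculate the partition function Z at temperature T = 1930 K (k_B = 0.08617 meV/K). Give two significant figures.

k_BT = 0.08617 × 1930 K = 166.3 meV.
Eᵢ/kT = 0, 1.010, 2.285, 3.379.
Z = Σ e^(−Eᵢ/kT) = e^(−0) + e^(−1.010) + e^(−2.285) + e^(−3.379) = 1.000 + 0.3642 + 0.1018 + 0.03408 = 1.500.

Z = 1.5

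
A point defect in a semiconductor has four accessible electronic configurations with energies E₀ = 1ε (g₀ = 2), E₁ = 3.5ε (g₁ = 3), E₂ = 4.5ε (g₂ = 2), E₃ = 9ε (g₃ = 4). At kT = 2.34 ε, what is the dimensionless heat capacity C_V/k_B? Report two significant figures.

Eᵢ/kT = 0.4274, 1.496, 1.923, 3.846.
Z = Σ gᵢe^(−Eᵢ/kT) = 2·e^(−0.4274) + 3·e^(−1.496) + 2·e^(−1.923) + 4·e^(−3.846) = 1.304 + 0.6721 + 0.2923 + 0.08546 = 2.354.
⟨E⟩ = 2.439 ε, ⟨E²⟩ = 9.507 ε².
C_V/k_B = (⟨E²⟩ − ⟨E⟩²)/(kT)² = (9.507 − 5.949)/5.476 = 0.65.

0.65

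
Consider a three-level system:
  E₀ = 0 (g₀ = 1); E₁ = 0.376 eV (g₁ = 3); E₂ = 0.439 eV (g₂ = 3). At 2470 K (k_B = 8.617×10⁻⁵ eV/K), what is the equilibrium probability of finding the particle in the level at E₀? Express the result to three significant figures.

0.528

k_BT = 8.617×10⁻⁵ × 2470 K = 0.21284 eV.
Eᵢ/kT = 0, 1.7666, 2.0626.
Z = Σ gᵢe^(−Eᵢ/kT) = 1·e^(−0) + 3·e^(−1.7666) + 3·e^(−2.0626) = 1.0000 + 0.51274 + 0.38137 = 1.8941.
P₀ = g₀ e^(−E₀/kT) / Z = 1.0000/1.8941 = 0.528.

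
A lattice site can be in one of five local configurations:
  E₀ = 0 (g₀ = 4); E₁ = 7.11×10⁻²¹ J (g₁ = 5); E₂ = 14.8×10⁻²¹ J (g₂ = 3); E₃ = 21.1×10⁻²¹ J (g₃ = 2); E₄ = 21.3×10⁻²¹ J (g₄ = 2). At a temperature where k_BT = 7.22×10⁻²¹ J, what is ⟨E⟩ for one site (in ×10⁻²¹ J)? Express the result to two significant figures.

Eᵢ/kT = 0, 0.9848, 2.050, 2.922, 2.950.
Z = Σ gᵢe^(−Eᵢ/kT) = 4·e^(−0) + 5·e^(−0.9848) + 3·e^(−2.050) + 2·e^(−2.922) + 2·e^(−2.950) = 4.000 + 1.868 + 0.3862 + 0.1077 + 0.1047 = 6.467.
⟨E⟩ = Σ Eᵢ gᵢe^(−Eᵢ/kT) / Z = (0·4.000 + 7.11·1.868 + 14.8·0.3862 + 21.1·0.1077 + 21.3·0.1047) / 6.467 = 3.6 ×10⁻²¹ J.

3.6 ×10⁻²¹ J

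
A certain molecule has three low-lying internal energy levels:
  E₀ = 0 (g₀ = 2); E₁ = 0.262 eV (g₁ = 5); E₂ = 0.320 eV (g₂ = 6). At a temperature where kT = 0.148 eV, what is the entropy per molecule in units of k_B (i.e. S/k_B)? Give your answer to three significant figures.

Eᵢ/kT = 0, 1.7703, 2.1622.
Z = Σ gᵢe^(−Eᵢ/kT) = 2·e^(−0) + 5·e^(−1.7703) + 6·e^(−2.1622) = 2.0000 + 0.85141 + 0.69043 = 3.5418.
⟨E⟩ = Σ EᵢPᵢ = 0.12536 eV.
S/k_B = ln Z + ⟨E⟩/kT = ln(3.5418) + 0.12536/0.148 = 1.2646 + 0.84703 = 2.11.

2.11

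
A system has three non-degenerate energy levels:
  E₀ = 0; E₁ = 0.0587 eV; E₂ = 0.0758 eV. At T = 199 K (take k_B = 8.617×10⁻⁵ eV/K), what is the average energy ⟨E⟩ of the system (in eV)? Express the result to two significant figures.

k_BT = 8.617×10⁻⁵ × 199 K = 0.01715 eV.
Eᵢ/kT = 0, 3.423, 4.420.
Z = Σ e^(−Eᵢ/kT) = e^(−0) + e^(−3.423) + e^(−4.420) = 1.000 + 0.03261 + 0.01203 = 1.045.
⟨E⟩ = Σ Eᵢ e^(−Eᵢ/kT) / Z = (0·1.000 + 0.0587·0.03261 + 0.0758·0.01203) / 1.045 = 0.0027 eV.

0.0027 eV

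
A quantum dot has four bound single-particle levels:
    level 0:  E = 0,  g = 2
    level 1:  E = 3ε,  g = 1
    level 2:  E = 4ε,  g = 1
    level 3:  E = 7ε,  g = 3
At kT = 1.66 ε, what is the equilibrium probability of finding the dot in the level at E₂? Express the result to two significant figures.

0.039

Eᵢ/kT = 0, 1.807, 2.410, 4.217.
Z = Σ gᵢe^(−Eᵢ/kT) = 2·e^(−0) + 1·e^(−1.807) + 1·e^(−2.410) + 3·e^(−4.217) = 2.000 + 0.1641 + 0.08982 + 0.04423 = 2.298.
P₂ = g₂ e^(−E₂/kT) / Z = 0.08982/2.298 = 0.039.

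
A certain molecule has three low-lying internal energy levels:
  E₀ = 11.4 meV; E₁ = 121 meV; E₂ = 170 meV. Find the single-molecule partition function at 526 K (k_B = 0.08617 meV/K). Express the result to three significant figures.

Z = 0.870

k_BT = 0.08617 × 526 K = 45.325 meV.
Eᵢ/kT = 0.25152, 2.6696, 3.7507.
Z = Σ e^(−Eᵢ/kT) = e^(−0.25152) + e^(−2.6696) + e^(−3.7507) = 0.77762 + 0.069280 + 0.023501 = 0.87040.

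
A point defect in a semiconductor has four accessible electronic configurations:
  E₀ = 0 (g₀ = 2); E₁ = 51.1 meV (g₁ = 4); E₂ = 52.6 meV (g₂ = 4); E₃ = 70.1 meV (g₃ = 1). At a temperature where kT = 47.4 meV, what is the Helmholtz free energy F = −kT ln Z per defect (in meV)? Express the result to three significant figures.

Eᵢ/kT = 0, 1.0781, 1.1097, 1.4789.
Z = Σ gᵢe^(−Eᵢ/kT) = 2·e^(−0) + 4·e^(−1.0781) + 4·e^(−1.1097) + 1·e^(−1.4789) = 2.0000 + 1.3610 + 1.3186 + 0.22789 = 4.9075.
F = −kT ln Z = −47.4 × ln(4.9075) = −47.4 × 1.5908 = -75.4 meV.

-75.4 meV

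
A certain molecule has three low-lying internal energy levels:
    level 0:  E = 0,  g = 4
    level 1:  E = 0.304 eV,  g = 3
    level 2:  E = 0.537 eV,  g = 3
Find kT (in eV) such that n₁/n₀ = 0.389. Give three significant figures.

0.463 eV

n₁/n₀ = (g₁/g₀) exp[−(E₁−E₀)/kT] = 0.389.
⇒ (E₁−E₀)/kT = ln((3/4)/0.389) = ln(1.9280) = 0.65648.
kT = 0.304 eV / 0.65648 = 0.463 eV.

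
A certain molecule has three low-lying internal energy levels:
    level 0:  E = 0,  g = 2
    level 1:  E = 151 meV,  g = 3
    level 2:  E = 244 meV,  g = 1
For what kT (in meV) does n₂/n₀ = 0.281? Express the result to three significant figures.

423 meV

n₂/n₀ = (g₂/g₀) exp[−(E₂−E₀)/kT] = 0.281.
⇒ (E₂−E₀)/kT = ln((1/2)/0.281) = ln(1.7794) = 0.57628.
kT = 244 meV / 0.57628 = 423 meV.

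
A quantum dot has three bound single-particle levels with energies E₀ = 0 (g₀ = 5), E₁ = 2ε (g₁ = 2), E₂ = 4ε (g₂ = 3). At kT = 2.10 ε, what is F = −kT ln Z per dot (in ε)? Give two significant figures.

Eᵢ/kT = 0, 0.9524, 1.905.
Z = Σ gᵢe^(−Eᵢ/kT) = 5·e^(−0) + 2·e^(−0.9524) + 3·e^(−1.905) = 5.000 + 0.7716 + 0.4465 = 6.218.
F = −kT ln Z = −2.10 × ln(6.218) = −2.10 × 1.827 = -3.8 ε.

-3.8 ε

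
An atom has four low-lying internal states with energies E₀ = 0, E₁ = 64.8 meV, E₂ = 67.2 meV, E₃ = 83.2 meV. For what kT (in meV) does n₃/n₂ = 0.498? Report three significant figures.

23.0 meV

n₃/n₂ = exp[−(E₃−E₂)/kT] = 0.498.
⇒ (E₃−E₂)/kT = ln(1/0.498) = ln(2.0080) = 0.69714.
kT = 16.0 meV / 0.69714 = 23.0 meV.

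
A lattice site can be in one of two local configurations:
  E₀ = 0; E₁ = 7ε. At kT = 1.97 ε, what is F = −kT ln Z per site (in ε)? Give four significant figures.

Eᵢ/kT = 0, 3.55330.
Z = Σ e^(−Eᵢ/kT) = e^(−0) + e^(−3.55330) = 1.00000 + 0.0286300 = 1.02863.
F = −kT ln Z = −1.97 × ln(1.02863) = −1.97 × 0.0282278 = -0.05561 ε.

-0.05561 ε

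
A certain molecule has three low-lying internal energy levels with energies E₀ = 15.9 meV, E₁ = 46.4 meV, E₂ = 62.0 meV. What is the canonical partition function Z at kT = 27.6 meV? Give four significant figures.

Z = 0.8540

Eᵢ/kT = 0.576087, 1.68116, 2.24638.
Z = Σ e^(−Eᵢ/kT) = e^(−0.576087) + e^(−1.68116) + e^(−2.24638) = 0.562094 + 0.186158 + 0.105781 = 0.854033.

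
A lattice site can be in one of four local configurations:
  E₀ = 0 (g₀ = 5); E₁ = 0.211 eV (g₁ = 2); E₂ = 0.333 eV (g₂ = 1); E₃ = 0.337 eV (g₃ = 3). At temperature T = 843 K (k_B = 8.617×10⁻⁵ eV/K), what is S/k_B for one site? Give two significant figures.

1.7

k_BT = 8.617×10⁻⁵ × 843 K = 0.07264 eV.
Eᵢ/kT = 0, 2.905, 4.584, 4.639.
Z = Σ gᵢe^(−Eᵢ/kT) = 5·e^(−0) + 2·e^(−2.905) + 1·e^(−4.584) + 3·e^(−4.639) = 5.000 + 0.1095 + 0.01021 + 0.02900 = 5.149.
⟨E⟩ = Σ EᵢPᵢ = 0.007046 eV.
S/k_B = ln Z + ⟨E⟩/kT = ln(5.149) + 0.007046/0.07264 = 1.639 + 0.09700 = 1.7.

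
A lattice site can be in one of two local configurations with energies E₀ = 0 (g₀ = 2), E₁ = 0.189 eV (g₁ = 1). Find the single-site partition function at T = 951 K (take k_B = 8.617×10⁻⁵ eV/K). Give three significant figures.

k_BT = 8.617×10⁻⁵ × 951 K = 0.081948 eV.
Eᵢ/kT = 0, 2.3063.
Z = Σ gᵢe^(−Eᵢ/kT) = 2·e^(−0) + 1·e^(−2.3063) = 2.0000 + 0.099629 = 2.0996.

Z = 2.10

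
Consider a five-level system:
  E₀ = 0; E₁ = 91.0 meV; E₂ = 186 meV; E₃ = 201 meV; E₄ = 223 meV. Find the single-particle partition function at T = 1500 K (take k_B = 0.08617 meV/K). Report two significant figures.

k_BT = 0.08617 × 1500 K = 129.3 meV.
Eᵢ/kT = 0, 0.7038, 1.439, 1.555, 1.725.
Z = Σ e^(−Eᵢ/kT) = e^(−0) + e^(−0.7038) + e^(−1.439) + e^(−1.555) + e^(−1.725) = 1.000 + 0.4947 + 0.2372 + 0.2112 + 0.1782 = 2.121.

Z = 2.1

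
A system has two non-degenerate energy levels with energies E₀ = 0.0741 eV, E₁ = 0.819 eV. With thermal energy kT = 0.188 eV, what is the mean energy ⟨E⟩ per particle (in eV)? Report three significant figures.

Eᵢ/kT = 0.39415, 4.3564.
Z = Σ e^(−Eᵢ/kT) = e^(−0.39415) + e^(−4.3564) = 0.67425 + 0.012824 = 0.68707.
⟨E⟩ = Σ Eᵢ e^(−Eᵢ/kT) / Z = (0.0741·0.67425 + 0.819·0.012824) / 0.68707 = 0.0880 eV.

0.0880 eV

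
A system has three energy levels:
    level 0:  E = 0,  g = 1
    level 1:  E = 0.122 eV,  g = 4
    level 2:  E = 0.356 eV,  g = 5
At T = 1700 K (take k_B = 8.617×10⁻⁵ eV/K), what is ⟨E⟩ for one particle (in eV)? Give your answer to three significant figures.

0.116 eV

k_BT = 8.617×10⁻⁵ × 1700 K = 0.14649 eV.
Eᵢ/kT = 0, 0.83282, 2.4302.
Z = Σ gᵢe^(−Eᵢ/kT) = 1·e^(−0) + 4·e^(−0.83282) + 5·e^(−2.4302) = 1.0000 + 1.7393 + 0.44010 = 3.1794.
⟨E⟩ = Σ Eᵢ gᵢe^(−Eᵢ/kT) / Z = (0·1.0000 + 0.122·1.7393 + 0.356·0.44010) / 3.1794 = 0.116 eV.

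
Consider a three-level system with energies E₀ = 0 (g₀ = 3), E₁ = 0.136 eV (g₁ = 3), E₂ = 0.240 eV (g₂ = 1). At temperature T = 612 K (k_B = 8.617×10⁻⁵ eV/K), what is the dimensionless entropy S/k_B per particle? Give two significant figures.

1.4

k_BT = 8.617×10⁻⁵ × 612 K = 0.05274 eV.
Eᵢ/kT = 0, 2.579, 4.551.
Z = Σ gᵢe^(−Eᵢ/kT) = 3·e^(−0) + 3·e^(−2.579) + 1·e^(−4.551) = 3.000 + 0.2275 + 0.01056 = 3.238.
⟨E⟩ = Σ EᵢPᵢ = 0.01034 eV.
S/k_B = ln Z + ⟨E⟩/kT = ln(3.238) + 0.01034/0.05274 = 1.175 + 0.1961 = 1.4.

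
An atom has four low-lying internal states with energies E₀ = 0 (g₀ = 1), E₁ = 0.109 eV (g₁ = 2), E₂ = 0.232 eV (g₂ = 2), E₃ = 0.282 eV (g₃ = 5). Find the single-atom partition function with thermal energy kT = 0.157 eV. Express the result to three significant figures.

Eᵢ/kT = 0, 0.69427, 1.4777, 1.7962.
Z = Σ gᵢe^(−Eᵢ/kT) = 1·e^(−0) + 2·e^(−0.69427) + 2·e^(−1.4777) + 5·e^(−1.7962) = 1.0000 + 0.99888 + 0.45632 + 0.82964 = 3.2848.

Z = 3.28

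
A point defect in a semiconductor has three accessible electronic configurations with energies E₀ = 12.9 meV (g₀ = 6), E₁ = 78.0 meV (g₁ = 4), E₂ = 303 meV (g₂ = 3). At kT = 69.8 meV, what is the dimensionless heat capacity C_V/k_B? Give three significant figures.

Eᵢ/kT = 0.18481, 1.1175, 4.3410.
Z = Σ gᵢe^(−Eᵢ/kT) = 6·e^(−0.18481) + 4·e^(−1.1175) + 3·e^(−4.3410) = 4.9876 + 1.3084 + 0.039070 = 6.3351.
⟨E⟩ = 28.134 meV, ⟨E²⟩ = 1953.8 meV².
C_V/k_B = (⟨E²⟩ − ⟨E⟩²)/(kT)² = (1953.8 − 791.52)/4872.0 = 0.239.

0.239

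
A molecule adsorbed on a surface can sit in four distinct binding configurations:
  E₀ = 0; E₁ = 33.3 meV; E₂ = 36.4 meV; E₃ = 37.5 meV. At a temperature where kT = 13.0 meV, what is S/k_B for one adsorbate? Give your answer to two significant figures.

0.62

Eᵢ/kT = 0, 2.562, 2.800, 2.885.
Z = Σ e^(−Eᵢ/kT) = e^(−0) + e^(−2.562) + e^(−2.800) + e^(−2.885) = 1.000 + 0.07715 + 0.06081 + 0.05585 = 1.194.
⟨E⟩ = Σ EᵢPᵢ = 5.760 meV.
S/k_B = ln Z + ⟨E⟩/kT = ln(1.194) + 5.760/13.0 = 0.1773 + 0.4431 = 0.62.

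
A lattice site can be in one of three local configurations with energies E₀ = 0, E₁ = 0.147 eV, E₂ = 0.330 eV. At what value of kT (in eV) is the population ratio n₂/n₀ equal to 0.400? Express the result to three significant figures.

n₂/n₀ = exp[−(E₂−E₀)/kT] = 0.400.
⇒ (E₂−E₀)/kT = ln(1/0.400) = ln(2.5000) = 0.91629.
kT = 0.330 eV / 0.91629 = 0.360 eV.

0.360 eV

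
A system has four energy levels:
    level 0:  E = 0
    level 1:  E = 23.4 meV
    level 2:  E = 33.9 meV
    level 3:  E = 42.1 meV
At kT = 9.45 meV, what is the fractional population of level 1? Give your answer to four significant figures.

Eᵢ/kT = 0, 2.47619, 3.58730, 4.45503.
Z = Σ e^(−Eᵢ/kT) = e^(−0) + e^(−2.47619) + e^(−3.58730) + e^(−4.45503) = 1.00000 + 0.0840629 + 0.0276729 + 0.0116200 = 1.12336.
P₁ = e^(−E₁/kT) / Z = 0.0840629/1.12336 = 0.07483.

0.07483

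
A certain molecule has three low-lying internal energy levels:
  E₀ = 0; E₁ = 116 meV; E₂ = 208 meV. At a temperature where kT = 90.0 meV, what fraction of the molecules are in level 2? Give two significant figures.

0.072

Eᵢ/kT = 0, 1.289, 2.311.
Z = Σ e^(−Eᵢ/kT) = e^(−0) + e^(−1.289) + e^(−2.311) = 1.000 + 0.2755 + 0.09916 = 1.375.
P₂ = e^(−E₂/kT) / Z = 0.09916/1.375 = 0.072.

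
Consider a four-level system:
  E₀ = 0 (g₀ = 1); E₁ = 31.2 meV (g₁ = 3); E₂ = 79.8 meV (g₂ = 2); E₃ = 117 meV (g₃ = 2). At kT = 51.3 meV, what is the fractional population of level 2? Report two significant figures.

Eᵢ/kT = 0, 0.6082, 1.556, 2.281.
Z = Σ gᵢe^(−Eᵢ/kT) = 1·e^(−0) + 3·e^(−0.6082) + 2·e^(−1.556) + 2·e^(−2.281) = 1.000 + 1.633 + 0.4220 + 0.2044 = 3.259.
P₂ = g₂ e^(−E₂/kT) / Z = 0.4220/3.259 = 0.13.

0.13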